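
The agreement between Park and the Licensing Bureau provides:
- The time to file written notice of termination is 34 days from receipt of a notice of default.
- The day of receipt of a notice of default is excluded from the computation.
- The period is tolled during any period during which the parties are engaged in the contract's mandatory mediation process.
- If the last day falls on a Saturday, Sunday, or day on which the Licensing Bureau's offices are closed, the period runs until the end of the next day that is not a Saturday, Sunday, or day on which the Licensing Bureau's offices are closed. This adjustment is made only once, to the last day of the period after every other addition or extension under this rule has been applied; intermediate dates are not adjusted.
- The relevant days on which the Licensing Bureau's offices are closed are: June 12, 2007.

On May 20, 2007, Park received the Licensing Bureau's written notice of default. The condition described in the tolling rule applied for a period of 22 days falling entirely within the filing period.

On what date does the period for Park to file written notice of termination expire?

July 16, 2007

34 days after May 20, 2007 is June 23, 2007.
Tolling adds 22 days: June 23, 2007 + 22 days = July 15, 2007.
July 15, 2007 is Sunday. The next qualifying day is July 16, 2007.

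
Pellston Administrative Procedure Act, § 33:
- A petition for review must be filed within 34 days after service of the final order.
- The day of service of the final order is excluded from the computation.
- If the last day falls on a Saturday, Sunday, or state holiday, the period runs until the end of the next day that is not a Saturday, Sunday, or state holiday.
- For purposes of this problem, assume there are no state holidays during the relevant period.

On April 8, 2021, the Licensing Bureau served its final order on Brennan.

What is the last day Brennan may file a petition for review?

May 12, 2021

34 days after April 8, 2021 is May 12, 2021.
May 12, 2021 is a Wednesday and not a state holiday, so no extension applies.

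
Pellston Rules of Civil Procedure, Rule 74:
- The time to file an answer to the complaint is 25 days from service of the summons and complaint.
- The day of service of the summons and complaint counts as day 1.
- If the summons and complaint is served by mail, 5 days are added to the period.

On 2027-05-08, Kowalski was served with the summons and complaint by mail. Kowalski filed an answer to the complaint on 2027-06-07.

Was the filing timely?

Counting 2027-05-08 as day 1, day 25 is June 1, 2027.
Service was by mail, adding 5 days: June 1, 2027 + 5 days = June 6, 2027.
The deadline is June 6, 2027; the filing on June 7, 2027 is after that date.

No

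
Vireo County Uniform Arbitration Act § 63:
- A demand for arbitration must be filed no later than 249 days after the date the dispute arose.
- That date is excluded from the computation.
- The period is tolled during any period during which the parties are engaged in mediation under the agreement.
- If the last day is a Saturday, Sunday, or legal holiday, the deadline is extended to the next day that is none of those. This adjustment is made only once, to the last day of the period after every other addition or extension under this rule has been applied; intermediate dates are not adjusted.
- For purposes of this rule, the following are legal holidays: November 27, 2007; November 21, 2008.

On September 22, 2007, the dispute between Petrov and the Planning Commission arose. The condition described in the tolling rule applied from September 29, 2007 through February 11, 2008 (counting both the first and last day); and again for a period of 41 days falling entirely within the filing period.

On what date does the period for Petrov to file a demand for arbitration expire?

249 days after September 22, 2007 is May 28, 2008.
From September 29, 2007 through February 11, 2008 inclusive is 136 days; tolling adds 136 days: May 28, 2008 + 136 days = October 11, 2008.
Tolling adds 41 days: October 11, 2008 + 41 days = November 21, 2008.
November 21, 2008 is a listed holiday; November 22, 2008 is Saturday; November 23, 2008 is Sunday. The next qualifying day is November 24, 2008.

November 24, 2008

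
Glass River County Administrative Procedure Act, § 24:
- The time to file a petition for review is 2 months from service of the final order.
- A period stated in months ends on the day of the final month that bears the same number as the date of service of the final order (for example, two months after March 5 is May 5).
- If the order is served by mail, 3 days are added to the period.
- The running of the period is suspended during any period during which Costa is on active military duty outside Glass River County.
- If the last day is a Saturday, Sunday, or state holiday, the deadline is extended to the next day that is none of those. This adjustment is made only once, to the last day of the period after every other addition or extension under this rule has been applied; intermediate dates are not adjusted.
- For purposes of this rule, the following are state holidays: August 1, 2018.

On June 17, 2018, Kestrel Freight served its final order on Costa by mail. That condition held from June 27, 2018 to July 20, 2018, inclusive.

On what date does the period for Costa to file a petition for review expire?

September 13, 2018

2 months after June 17, 2018 is August 17, 2018.
Service was by mail, adding 3 days: August 17, 2018 + 3 days = August 20, 2018.
From June 27, 2018 through July 20, 2018 inclusive is 24 days; tolling adds 24 days: August 20, 2018 + 24 days = September 13, 2018.
September 13, 2018 is a Thursday and not a state holiday, so no extension applies.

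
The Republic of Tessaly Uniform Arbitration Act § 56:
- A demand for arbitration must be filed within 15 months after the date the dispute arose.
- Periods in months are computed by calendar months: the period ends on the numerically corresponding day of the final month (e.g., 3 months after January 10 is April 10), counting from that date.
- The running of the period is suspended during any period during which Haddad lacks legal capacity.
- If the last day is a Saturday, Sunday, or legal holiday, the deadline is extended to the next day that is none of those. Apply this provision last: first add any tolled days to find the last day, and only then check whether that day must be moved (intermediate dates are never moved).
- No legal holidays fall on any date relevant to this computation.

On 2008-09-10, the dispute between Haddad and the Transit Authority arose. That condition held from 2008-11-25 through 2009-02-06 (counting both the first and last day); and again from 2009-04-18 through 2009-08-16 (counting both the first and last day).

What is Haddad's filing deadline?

June 23, 2010

15 months after 2008-09-10 is December 10, 2009.
From November 25, 2008 through February 6, 2009 inclusive is 74 days; tolling adds 74 days: December 10, 2009 + 74 days = February 22, 2010.
From April 18, 2009 through August 16, 2009 inclusive is 121 days; tolling adds 121 days: February 22, 2010 + 121 days = June 23, 2010.
June 23, 2010 is a Wednesday and not a legal holiday, so no extension applies.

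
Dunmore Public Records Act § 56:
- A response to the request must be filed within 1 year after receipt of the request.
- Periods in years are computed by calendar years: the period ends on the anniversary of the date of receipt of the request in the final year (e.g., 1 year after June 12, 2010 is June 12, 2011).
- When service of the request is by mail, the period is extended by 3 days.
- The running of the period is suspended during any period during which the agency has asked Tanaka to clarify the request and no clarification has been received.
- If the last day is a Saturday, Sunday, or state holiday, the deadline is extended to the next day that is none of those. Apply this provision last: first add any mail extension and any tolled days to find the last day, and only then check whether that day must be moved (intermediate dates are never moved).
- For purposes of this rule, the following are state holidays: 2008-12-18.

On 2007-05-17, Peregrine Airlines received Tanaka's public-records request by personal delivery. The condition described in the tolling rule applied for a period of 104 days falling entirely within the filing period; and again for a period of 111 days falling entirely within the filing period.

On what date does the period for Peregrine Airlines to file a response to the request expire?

1 year after 2007-05-17 is May 17, 2008.
Service was not by mail, so no mail extension applies.
Tolling adds 104 days: May 17, 2008 + 104 days = August 29, 2008.
Tolling adds 111 days: August 29, 2008 + 111 days = December 18, 2008.
December 18, 2008 is a listed holiday. The next qualifying day is December 19, 2008.

December 19, 2008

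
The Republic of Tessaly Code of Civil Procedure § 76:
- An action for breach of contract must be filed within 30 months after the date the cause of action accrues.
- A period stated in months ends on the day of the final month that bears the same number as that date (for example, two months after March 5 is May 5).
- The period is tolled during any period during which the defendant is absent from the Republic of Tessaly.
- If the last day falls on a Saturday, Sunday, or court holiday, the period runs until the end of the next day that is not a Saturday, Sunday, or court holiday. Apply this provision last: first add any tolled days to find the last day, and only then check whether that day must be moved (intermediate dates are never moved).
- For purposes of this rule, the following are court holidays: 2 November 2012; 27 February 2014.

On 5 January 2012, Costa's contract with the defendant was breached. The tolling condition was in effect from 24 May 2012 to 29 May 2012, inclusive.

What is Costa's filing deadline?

July 11, 2014

30 months after 5 January 2012 is July 5, 2014.
From May 24, 2012 through May 29, 2012 inclusive is 6 days; tolling adds 6 days: July 5, 2014 + 6 days = July 11, 2014.
July 11, 2014 is a Friday and not a court holiday, so no extension applies.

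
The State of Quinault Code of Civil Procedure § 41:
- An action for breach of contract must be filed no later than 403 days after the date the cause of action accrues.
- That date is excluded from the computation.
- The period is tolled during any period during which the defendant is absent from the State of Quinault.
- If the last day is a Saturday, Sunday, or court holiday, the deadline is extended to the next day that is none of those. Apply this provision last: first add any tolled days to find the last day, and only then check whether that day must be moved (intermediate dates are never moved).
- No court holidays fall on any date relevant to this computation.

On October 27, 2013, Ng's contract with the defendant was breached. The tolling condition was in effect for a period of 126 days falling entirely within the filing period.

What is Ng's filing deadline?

April 9, 2015

403 days after October 27, 2013 is December 4, 2014.
Tolling adds 126 days: December 4, 2014 + 126 days = April 9, 2015.
April 9, 2015 is a Thursday and not a court holiday, so no extension applies.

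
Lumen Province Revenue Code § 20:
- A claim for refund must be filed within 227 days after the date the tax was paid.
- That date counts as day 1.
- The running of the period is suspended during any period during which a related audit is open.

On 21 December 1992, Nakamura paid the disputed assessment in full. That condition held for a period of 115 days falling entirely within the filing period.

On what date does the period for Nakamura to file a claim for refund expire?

November 27, 1993

Counting 21 December 1992 as day 1, day 227 is August 4, 1993.
Tolling adds 115 days: August 4, 1993 + 115 days = November 27, 1993.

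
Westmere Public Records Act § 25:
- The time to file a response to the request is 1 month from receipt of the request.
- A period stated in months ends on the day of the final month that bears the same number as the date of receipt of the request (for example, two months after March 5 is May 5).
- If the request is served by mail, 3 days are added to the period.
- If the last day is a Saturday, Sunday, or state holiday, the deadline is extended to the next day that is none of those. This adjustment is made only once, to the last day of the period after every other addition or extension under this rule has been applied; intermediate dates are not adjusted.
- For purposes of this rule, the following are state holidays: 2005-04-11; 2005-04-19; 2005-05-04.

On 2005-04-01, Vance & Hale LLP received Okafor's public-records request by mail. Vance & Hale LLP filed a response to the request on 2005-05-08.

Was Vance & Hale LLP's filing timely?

1 month after 2005-04-01 is May 1, 2005.
Service was by mail, adding 3 days: May 1, 2005 + 3 days = May 4, 2005.
May 4, 2005 is a listed holiday. The next qualifying day is May 5, 2005.
The deadline is May 5, 2005; the filing on May 8, 2005 is after that date.

No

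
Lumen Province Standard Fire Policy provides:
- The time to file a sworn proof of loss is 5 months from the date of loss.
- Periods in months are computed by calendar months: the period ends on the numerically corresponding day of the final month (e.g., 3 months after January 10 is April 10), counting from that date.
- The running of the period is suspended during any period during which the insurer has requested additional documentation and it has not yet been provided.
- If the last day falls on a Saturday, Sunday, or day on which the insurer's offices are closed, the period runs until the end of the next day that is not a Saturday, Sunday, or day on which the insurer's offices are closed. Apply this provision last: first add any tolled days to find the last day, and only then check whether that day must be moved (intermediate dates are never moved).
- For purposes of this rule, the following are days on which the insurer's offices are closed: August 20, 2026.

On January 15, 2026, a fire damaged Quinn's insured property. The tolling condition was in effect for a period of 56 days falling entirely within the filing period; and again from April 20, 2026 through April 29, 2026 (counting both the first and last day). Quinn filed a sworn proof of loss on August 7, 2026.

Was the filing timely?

Yes

5 months after January 15, 2026 is June 15, 2026.
Tolling adds 56 days: June 15, 2026 + 56 days = August 10, 2026.
From April 20, 2026 through April 29, 2026 inclusive is 10 days; tolling adds 10 days: August 10, 2026 + 10 days = August 20, 2026.
August 20, 2026 is a listed holiday. The next qualifying day is August 21, 2026.
The deadline is August 21, 2026; the filing on August 7, 2026 is on or before that date.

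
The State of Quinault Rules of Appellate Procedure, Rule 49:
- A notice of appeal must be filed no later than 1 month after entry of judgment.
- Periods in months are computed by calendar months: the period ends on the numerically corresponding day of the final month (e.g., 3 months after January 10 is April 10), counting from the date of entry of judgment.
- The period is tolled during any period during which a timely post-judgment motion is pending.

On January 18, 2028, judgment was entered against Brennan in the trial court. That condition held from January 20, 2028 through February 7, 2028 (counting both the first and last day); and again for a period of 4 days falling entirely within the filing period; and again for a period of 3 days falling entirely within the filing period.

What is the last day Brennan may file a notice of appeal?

1 month after January 18, 2028 is February 18, 2028.
From January 20, 2028 through February 7, 2028 inclusive is 19 days; tolling adds 19 days: February 18, 2028 + 19 days = March 8, 2028.
Tolling adds 4 days: March 8, 2028 + 4 days = March 12, 2028.
Tolling adds 3 days: March 12, 2028 + 3 days = March 15, 2028.

March 15, 2028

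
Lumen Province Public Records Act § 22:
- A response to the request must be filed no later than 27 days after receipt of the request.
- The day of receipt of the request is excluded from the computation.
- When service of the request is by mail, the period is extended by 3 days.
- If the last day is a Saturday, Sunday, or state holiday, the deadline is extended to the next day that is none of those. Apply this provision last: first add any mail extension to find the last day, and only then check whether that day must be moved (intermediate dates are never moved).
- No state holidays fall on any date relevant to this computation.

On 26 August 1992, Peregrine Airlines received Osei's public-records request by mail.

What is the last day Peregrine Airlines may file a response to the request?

September 25, 1992

27 days after 26 August 1992 is September 22, 1992.
Service was by mail, adding 3 days: September 22, 1992 + 3 days = September 25, 1992.
September 25, 1992 is a Friday and not a state holiday, so no extension applies.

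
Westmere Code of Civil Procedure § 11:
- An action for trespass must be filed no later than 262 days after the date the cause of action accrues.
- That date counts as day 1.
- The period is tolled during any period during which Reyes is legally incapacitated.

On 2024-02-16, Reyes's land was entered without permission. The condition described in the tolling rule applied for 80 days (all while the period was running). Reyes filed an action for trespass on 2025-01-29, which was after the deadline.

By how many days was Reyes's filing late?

Counting 2024-02-16 as day 1, day 262 is November 3, 2024.
Tolling adds 80 days: November 3, 2024 + 80 days = January 22, 2025.
The deadline is January 22, 2025; from January 22, 2025 to January 29, 2025 is 7 days.

7 days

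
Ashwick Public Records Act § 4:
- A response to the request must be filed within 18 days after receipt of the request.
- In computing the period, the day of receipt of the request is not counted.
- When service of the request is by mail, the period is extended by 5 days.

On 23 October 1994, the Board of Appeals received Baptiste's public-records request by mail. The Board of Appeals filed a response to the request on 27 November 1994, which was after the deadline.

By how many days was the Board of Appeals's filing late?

12 days

18 days after 23 October 1994 is November 10, 1994.
Service was by mail, adding 5 days: November 10, 1994 + 5 days = November 15, 1994.
The deadline is November 15, 1994; from November 15, 1994 to November 27, 1994 is 12 days.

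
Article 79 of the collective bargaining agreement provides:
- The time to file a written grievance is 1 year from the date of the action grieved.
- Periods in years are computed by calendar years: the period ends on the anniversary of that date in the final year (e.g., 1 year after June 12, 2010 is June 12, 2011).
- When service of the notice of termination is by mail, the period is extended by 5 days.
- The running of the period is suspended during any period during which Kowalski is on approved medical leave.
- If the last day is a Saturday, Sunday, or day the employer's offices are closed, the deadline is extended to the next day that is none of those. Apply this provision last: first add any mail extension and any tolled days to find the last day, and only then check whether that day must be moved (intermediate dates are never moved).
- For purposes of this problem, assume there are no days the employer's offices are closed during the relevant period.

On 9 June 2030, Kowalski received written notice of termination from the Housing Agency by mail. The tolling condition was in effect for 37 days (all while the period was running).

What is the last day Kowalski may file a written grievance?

1 year after 9 June 2030 is June 9, 2031.
Service was by mail, adding 5 days: June 9, 2031 + 5 days = June 14, 2031.
Tolling adds 37 days: June 14, 2031 + 37 days = July 21, 2031.
July 21, 2031 is a Monday and not a day the employer's offices are closed, so no extension applies.

July 21, 2031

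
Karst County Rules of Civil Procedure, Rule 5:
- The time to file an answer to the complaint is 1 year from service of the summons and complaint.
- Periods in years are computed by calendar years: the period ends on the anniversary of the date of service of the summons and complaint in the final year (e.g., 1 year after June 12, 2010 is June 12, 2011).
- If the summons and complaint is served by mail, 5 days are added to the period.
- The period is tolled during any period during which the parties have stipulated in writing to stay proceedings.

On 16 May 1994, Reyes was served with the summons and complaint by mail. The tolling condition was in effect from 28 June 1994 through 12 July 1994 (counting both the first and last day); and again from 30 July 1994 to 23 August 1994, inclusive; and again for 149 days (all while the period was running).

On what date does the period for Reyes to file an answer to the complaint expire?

November 26, 1995

1 year after 16 May 1994 is May 16, 1995.
Service was by mail, adding 5 days: May 16, 1995 + 5 days = May 21, 1995.
From June 28, 1994 through July 12, 1994 inclusive is 15 days; tolling adds 15 days: May 21, 1995 + 15 days = June 5, 1995.
From July 30, 1994 through August 23, 1994 inclusive is 25 days; tolling adds 25 days: June 5, 1995 + 25 days = June 30, 1995.
Tolling adds 149 days: June 30, 1995 + 149 days = November 26, 1995.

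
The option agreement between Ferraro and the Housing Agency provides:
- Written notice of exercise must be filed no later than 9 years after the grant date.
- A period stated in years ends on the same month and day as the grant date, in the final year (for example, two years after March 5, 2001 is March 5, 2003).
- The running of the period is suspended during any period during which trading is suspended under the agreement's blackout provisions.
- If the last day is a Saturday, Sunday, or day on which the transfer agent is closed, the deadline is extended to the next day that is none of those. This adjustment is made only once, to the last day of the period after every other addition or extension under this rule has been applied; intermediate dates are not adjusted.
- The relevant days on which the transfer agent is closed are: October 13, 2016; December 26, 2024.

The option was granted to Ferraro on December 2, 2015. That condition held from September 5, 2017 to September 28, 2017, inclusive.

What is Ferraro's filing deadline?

December 27, 2024

9 years after December 2, 2015 is December 2, 2024.
From September 5, 2017 through September 28, 2017 inclusive is 24 days; tolling adds 24 days: December 2, 2024 + 24 days = December 26, 2024.
December 26, 2024 is a listed holiday. The next qualifying day is December 27, 2024.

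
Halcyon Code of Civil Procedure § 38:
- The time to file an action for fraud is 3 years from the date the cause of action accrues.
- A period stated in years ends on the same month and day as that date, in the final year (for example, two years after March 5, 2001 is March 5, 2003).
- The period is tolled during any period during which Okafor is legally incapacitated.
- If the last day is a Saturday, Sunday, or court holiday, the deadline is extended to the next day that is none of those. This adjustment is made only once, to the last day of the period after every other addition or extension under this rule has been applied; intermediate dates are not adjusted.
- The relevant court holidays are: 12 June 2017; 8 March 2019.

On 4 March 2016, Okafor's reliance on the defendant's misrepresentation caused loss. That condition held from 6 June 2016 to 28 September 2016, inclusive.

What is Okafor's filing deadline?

June 27, 2019

3 years after 4 March 2016 is March 4, 2019.
From June 6, 2016 through September 28, 2016 inclusive is 115 days; tolling adds 115 days: March 4, 2019 + 115 days = June 27, 2019.
June 27, 2019 is a Thursday and not a court holiday, so no extension applies.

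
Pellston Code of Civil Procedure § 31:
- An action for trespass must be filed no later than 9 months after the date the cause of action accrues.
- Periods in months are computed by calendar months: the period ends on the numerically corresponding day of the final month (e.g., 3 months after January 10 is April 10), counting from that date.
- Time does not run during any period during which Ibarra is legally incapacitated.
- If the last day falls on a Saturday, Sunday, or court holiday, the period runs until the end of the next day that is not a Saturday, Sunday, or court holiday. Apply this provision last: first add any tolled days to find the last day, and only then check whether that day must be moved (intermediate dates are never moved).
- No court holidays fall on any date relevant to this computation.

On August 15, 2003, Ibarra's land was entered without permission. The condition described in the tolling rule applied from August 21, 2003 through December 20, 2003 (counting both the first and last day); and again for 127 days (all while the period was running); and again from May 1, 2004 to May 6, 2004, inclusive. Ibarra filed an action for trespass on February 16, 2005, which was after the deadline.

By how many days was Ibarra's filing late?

22 days

9 months after August 15, 2003 is May 15, 2004.
From August 21, 2003 through December 20, 2003 inclusive is 122 days; tolling adds 122 days: May 15, 2004 + 122 days = September 14, 2004.
Tolling adds 127 days: September 14, 2004 + 127 days = January 19, 2005.
From May 1, 2004 through May 6, 2004 inclusive is 6 days; tolling adds 6 days: January 19, 2005 + 6 days = January 25, 2005.
January 25, 2005 is a Tuesday and not a court holiday, so no extension applies.
The deadline is January 25, 2005; from January 25, 2005 to February 16, 2005 is 22 days.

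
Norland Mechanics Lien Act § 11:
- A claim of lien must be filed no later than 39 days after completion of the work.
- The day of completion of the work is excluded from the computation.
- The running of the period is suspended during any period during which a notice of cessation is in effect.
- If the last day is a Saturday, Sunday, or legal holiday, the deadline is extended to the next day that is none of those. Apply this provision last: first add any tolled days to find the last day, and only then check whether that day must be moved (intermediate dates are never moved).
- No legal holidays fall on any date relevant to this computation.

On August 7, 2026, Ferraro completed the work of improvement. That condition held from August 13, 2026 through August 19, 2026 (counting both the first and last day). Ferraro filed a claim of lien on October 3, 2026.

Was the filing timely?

No

39 days after August 7, 2026 is September 15, 2026.
From August 13, 2026 through August 19, 2026 inclusive is 7 days; tolling adds 7 days: September 15, 2026 + 7 days = September 22, 2026.
September 22, 2026 is a Tuesday and not a legal holiday, so no extension applies.
The deadline is September 22, 2026; the filing on October 3, 2026 is after that date.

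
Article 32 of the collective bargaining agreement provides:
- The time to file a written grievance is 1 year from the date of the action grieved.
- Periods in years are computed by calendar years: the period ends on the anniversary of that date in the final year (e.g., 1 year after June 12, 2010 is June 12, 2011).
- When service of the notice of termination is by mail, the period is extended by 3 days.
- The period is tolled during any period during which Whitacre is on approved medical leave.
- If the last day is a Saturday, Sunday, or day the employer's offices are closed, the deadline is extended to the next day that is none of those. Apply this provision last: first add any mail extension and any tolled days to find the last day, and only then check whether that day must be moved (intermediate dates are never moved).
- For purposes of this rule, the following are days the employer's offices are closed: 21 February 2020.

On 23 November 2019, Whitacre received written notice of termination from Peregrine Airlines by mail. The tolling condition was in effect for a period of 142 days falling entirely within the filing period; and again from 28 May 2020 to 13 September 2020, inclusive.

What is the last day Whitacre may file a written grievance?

1 year after 23 November 2019 is November 23, 2020.
Service was by mail, adding 3 days: November 23, 2020 + 3 days = November 26, 2020.
Tolling adds 142 days: November 26, 2020 + 142 days = April 17, 2021.
From May 28, 2020 through September 13, 2020 inclusive is 109 days; tolling adds 109 days: April 17, 2021 + 109 days = August 4, 2021.
August 4, 2021 is a Wednesday and not a day the employer's offices are closed, so no extension applies.

August 4, 2021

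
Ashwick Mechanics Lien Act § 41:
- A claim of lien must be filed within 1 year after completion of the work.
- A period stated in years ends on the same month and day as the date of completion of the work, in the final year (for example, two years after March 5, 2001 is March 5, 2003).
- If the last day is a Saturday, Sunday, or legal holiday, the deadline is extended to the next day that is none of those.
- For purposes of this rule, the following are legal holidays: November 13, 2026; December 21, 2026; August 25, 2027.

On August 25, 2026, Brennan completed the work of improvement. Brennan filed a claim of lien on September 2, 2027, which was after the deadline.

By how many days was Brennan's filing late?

1 year after August 25, 2026 is August 25, 2027.
August 25, 2027 is a listed holiday. The next qualifying day is August 26, 2027.
The deadline is August 26, 2027; from August 26, 2027 to September 2, 2027 is 7 days.

7 days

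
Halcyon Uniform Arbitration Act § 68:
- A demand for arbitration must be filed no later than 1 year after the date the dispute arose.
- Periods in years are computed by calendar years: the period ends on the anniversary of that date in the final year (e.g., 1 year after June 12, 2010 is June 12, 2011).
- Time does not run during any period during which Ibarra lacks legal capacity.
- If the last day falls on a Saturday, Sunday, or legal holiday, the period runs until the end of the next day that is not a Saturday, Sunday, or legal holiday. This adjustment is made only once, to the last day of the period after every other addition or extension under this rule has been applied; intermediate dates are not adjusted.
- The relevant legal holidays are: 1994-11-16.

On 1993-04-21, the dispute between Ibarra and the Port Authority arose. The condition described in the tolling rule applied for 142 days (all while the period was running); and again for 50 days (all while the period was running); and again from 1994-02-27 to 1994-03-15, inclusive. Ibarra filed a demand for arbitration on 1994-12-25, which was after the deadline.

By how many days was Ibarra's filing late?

38 days

1 year after 1993-04-21 is April 21, 1994.
Tolling adds 142 days: April 21, 1994 + 142 days = September 10, 1994.
Tolling adds 50 days: September 10, 1994 + 50 days = October 30, 1994.
From February 27, 1994 through March 15, 1994 inclusive is 17 days; tolling adds 17 days: October 30, 1994 + 17 days = November 16, 1994.
November 16, 1994 is a listed holiday. The next qualifying day is November 17, 1994.
The deadline is November 17, 1994; from November 17, 1994 to December 25, 1994 is 38 days.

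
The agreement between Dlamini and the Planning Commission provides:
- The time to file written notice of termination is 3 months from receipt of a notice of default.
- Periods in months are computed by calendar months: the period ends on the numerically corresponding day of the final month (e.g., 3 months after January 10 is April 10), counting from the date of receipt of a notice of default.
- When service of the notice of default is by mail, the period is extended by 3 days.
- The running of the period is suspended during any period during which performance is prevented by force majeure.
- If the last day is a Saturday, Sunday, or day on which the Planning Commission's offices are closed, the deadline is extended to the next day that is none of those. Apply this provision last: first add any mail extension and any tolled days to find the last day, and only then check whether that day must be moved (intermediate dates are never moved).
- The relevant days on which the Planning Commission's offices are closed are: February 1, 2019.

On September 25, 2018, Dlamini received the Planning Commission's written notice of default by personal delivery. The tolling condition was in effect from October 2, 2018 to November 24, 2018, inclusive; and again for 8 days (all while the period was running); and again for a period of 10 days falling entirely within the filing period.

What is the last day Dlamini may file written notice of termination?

March 7, 2019

3 months after September 25, 2018 is December 25, 2018.
Service was not by mail, so no mail extension applies.
From October 2, 2018 through November 24, 2018 inclusive is 54 days; tolling adds 54 days: December 25, 2018 + 54 days = February 17, 2019.
Tolling adds 8 days: February 17, 2019 + 8 days = February 25, 2019.
Tolling adds 10 days: February 25, 2019 + 10 days = March 7, 2019.
March 7, 2019 is a Thursday and not a day on which the Planning Commission's offices are closed, so no extension applies.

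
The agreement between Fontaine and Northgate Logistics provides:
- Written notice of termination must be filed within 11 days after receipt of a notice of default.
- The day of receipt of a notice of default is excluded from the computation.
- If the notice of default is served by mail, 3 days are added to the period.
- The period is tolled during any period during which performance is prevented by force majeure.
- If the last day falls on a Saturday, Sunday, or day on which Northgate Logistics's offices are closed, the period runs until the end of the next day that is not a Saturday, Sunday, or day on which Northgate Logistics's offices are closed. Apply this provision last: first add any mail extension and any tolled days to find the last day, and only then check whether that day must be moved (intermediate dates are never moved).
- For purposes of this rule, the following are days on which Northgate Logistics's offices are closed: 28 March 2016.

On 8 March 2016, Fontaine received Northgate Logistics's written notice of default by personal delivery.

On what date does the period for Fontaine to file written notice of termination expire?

March 21, 2016

11 days after 8 March 2016 is March 19, 2016.
Service was not by mail, so no mail extension applies.
March 19, 2016 is Saturday; March 20, 2016 is Sunday. The next qualifying day is March 21, 2016.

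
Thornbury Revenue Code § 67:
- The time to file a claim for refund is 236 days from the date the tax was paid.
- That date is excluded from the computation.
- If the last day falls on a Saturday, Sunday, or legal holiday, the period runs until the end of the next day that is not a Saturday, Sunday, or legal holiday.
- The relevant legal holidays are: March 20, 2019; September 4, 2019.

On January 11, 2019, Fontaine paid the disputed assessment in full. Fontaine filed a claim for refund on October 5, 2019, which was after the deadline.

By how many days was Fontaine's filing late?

236 days after January 11, 2019 is September 4, 2019.
September 4, 2019 is a listed holiday. The next qualifying day is September 5, 2019.
The deadline is September 5, 2019; from September 5, 2019 to October 5, 2019 is 30 days.

30 days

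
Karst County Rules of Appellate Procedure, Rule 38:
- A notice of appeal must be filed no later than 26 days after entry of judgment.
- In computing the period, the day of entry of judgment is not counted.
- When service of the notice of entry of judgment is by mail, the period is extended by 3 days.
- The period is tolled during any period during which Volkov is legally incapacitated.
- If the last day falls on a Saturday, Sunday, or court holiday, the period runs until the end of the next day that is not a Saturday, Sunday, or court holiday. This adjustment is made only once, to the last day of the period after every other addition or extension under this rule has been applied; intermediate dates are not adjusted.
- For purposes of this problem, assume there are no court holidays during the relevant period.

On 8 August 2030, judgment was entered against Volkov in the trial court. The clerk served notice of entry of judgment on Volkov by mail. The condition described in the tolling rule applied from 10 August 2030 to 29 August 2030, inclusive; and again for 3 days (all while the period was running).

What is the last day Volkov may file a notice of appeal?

September 30, 2030

26 days after 8 August 2030 is September 3, 2030.
Service was by mail, adding 3 days: September 3, 2030 + 3 days = September 6, 2030.
From August 10, 2030 through August 29, 2030 inclusive is 20 days; tolling adds 20 days: September 6, 2030 + 20 days = September 26, 2030.
Tolling adds 3 days: September 26, 2030 + 3 days = September 29, 2030.
September 29, 2030 is Sunday. The next qualifying day is September 30, 2030.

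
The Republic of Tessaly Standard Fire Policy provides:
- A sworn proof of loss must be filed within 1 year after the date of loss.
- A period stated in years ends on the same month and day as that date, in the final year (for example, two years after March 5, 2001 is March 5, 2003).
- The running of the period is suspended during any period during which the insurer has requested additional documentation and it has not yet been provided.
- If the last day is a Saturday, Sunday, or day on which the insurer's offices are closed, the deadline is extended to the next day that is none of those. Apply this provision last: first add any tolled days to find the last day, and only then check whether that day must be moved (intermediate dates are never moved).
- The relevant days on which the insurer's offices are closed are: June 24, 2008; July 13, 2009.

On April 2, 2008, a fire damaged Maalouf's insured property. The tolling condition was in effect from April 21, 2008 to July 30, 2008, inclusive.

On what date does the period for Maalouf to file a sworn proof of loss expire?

1 year after April 2, 2008 is April 2, 2009.
From April 21, 2008 through July 30, 2008 inclusive is 101 days; tolling adds 101 days: April 2, 2009 + 101 days = July 12, 2009.
July 12, 2009 is Sunday; July 13, 2009 is a listed holiday. The next qualifying day is July 14, 2009.

July 14, 2009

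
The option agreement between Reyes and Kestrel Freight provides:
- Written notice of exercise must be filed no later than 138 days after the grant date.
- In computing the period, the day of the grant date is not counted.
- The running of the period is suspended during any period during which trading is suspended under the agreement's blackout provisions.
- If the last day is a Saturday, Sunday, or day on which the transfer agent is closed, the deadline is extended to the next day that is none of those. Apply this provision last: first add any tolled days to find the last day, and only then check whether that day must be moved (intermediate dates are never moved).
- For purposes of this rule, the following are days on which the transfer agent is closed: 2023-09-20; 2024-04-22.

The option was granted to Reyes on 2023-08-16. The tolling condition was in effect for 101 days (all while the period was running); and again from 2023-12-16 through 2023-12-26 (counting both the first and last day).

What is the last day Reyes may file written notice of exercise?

April 23, 2024

138 days after 2023-08-16 is January 1, 2024.
Tolling adds 101 days: January 1, 2024 + 101 days = April 11, 2024.
From December 16, 2023 through December 26, 2023 inclusive is 11 days; tolling adds 11 days: April 11, 2024 + 11 days = April 22, 2024.
April 22, 2024 is a listed holiday. The next qualifying day is April 23, 2024.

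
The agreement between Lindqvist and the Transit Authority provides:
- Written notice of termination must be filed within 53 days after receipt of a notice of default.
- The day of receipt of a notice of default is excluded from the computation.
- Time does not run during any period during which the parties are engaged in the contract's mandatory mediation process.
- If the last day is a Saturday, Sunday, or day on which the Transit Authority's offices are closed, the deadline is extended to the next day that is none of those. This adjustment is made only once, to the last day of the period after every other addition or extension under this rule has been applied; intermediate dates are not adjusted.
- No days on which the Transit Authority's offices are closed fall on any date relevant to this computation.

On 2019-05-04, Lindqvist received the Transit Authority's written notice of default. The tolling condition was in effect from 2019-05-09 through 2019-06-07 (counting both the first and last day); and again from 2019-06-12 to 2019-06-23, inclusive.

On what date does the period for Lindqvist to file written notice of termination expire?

53 days after 2019-05-04 is June 26, 2019.
From May 9, 2019 through June 7, 2019 inclusive is 30 days; tolling adds 30 days: June 26, 2019 + 30 days = July 26, 2019.
From June 12, 2019 through June 23, 2019 inclusive is 12 days; tolling adds 12 days: July 26, 2019 + 12 days = August 7, 2019.
August 7, 2019 is a Wednesday and not a day on which the Transit Authority's offices are closed, so no extension applies.

August 7, 2019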